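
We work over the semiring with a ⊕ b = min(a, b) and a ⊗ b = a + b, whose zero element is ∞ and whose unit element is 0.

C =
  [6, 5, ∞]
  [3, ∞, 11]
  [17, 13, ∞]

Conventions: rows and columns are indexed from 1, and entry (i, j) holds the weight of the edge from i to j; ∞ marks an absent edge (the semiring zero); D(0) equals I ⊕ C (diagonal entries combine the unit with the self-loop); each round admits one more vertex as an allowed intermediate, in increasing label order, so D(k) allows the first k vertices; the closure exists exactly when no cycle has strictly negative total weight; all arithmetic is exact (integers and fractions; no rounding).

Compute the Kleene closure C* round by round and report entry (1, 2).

D(0):
  [0, 5, ∞]
  [3, 0, 11]
  [17, 13, 0]
D(1):
  [0, 5, ∞]
  [3, 0, 11]
  [17, 13, 0]
D(2):
  [0, 5, 16]
  [3, 0, 11]
  [16, 13, 0]
D(3):
  [0, 5, 16]
  [3, 0, 11]
  [16, 13, 0]
Answer: C*[1][2] = 5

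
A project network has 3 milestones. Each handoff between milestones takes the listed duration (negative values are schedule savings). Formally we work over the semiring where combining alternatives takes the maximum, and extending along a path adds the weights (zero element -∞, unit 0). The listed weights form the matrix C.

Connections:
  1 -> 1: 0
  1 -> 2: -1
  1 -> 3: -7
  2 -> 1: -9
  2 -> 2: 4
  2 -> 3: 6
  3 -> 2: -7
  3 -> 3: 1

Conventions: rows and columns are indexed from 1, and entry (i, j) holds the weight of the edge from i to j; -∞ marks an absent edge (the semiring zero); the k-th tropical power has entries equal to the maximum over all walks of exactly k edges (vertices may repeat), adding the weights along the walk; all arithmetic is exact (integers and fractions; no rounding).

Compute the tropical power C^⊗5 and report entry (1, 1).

C^⊗2:
  [0, 3, 5]
  [-5, 8, 10]
  [-16, -3, 2]
C^⊗3:
  [0, 7, 9]
  [-1, 12, 14]
  [-12, 1, 3]
C^⊗4:
  [0, 11, 13]
  [3, 16, 18]
  [-8, 5, 7]
C^⊗5:
  [2, 15, 17]
  [7, 20, 22]
  [-4, 9, 11]
Key observation: the optimum is the walk 1->2->2->2->2->1, with weight (-1) + 4 + 4 + 4 + (-9) = 2.
Optimal value attained by: walk 1->2->2->2->2->1.
Answer: (C^⊗5)[1][1] = 2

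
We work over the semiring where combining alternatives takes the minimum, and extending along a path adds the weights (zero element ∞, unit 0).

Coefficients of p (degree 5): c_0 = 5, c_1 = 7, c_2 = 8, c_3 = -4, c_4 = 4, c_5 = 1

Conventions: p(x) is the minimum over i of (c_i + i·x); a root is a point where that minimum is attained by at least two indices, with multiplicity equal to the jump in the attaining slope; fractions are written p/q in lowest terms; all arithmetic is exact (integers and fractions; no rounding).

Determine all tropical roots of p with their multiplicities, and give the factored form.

hull edge (i=0, c=5) to (i=3, c=-4): slope -3, span 3
hull edge (i=3, c=-4) to (i=5, c=1): slope 5/2, span 2
Factored form: p(x) = 1 ⊗ (x ⊕ (-5/2)) ⊗ (x ⊕ (-5/2)) ⊗ (x ⊕ 3) ⊗ (x ⊕ 3) ⊗ (x ⊕ 3)
Answer: roots = -5/2 (mult 2), 3 (mult 3)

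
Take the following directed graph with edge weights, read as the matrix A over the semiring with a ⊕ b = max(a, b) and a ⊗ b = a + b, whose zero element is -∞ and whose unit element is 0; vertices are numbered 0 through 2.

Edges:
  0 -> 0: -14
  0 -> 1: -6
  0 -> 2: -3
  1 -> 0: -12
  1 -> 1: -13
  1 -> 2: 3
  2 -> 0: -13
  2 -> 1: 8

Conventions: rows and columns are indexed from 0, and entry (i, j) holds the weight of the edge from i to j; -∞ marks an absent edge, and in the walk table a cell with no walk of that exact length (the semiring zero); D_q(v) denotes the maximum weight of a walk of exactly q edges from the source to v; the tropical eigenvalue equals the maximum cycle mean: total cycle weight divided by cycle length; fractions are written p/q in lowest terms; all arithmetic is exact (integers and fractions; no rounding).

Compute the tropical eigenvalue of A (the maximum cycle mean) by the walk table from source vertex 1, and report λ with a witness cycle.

q=0: [-∞, 0, -∞]
q=1: [-12, -13, 3]
q=2: [-10, 11, -10]
q=3: [-1, -2, 14]
Optimal cycle mean attained by: cycle 1->2->1, total 3 + 8, length 2.
Answer: λ = 11/2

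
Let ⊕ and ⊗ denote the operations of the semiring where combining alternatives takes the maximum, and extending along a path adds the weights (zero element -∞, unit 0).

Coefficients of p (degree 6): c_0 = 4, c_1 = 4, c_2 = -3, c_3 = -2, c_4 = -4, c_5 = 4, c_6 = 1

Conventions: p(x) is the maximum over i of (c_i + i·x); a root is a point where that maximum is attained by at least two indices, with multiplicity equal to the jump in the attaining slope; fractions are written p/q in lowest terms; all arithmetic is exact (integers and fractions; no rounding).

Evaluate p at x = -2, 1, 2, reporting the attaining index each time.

p(-2) = max(4+0·(-2)=4, 4+1·(-2)=2, -3+2·(-2)=-7, -2+3·(-2)=-8, -4+4·(-2)=-12, 4+5·(-2)=-6, 1+6·(-2)=-11) = 4 (attained by i=0)
p(1) = max(4+0·1=4, 4+1·1=5, -3+2·1=-1, -2+3·1=1, -4+4·1=0, 4+5·1=9, 1+6·1=7) = 9 (attained by i=5)
p(2) = max(4+0·2=4, 4+1·2=6, -3+2·2=1, -2+3·2=4, -4+4·2=4, 4+5·2=14, 1+6·2=13) = 14 (attained by i=5)
Answer: p(-2) = 4; p(1) = 9; p(2) = 14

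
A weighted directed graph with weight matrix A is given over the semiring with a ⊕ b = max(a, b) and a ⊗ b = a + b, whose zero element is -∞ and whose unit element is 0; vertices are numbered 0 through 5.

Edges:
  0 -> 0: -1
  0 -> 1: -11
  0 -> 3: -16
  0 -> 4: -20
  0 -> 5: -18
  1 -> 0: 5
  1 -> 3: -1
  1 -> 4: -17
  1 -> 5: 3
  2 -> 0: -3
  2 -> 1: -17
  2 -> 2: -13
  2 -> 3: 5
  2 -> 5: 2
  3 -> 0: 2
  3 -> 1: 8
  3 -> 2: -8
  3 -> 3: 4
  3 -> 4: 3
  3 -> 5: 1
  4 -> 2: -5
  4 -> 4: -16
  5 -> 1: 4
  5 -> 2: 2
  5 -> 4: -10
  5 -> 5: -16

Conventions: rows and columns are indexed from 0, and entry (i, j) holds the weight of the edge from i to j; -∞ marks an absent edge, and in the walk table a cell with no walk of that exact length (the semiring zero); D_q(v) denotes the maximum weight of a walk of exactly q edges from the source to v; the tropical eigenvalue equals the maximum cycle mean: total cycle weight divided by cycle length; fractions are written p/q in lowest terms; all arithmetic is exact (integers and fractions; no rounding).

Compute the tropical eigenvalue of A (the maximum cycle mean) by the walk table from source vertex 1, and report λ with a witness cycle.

q=0: [-∞, 0, -∞, -∞, -∞, -∞]
q=1: [5, -∞, -∞, -1, -17, 3]
q=2: [4, 7, 5, 3, 2, 0]
q=3: [12, 11, 2, 10, 6, 10]
q=4: [16, 18, 12, 14, 13, 14]
q=5: [23, 22, 16, 18, 17, 21]
q=6: [27, 26, 23, 22, 21, 25]
Optimal cycle mean attained by: cycle 1->5->2->3->1, total 3 + 2 + 5 + 8, length 4.
Answer: λ = 9/2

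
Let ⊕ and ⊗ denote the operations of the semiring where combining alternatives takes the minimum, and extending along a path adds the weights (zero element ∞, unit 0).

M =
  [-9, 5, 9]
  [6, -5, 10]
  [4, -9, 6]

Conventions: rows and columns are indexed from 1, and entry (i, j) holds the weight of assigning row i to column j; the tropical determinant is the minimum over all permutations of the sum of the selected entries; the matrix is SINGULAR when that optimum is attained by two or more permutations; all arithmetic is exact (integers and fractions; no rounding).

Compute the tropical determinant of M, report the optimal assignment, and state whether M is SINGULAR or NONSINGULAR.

σ = (1, 2, 3): (-9) + (-5) + 6 = -8
σ = (1, 3, 2): (-9) + 10 + (-9) = -8
σ = (2, 1, 3): 5 + 6 + 6 = 17
σ = (2, 3, 1): 5 + 10 + 4 = 19
σ = (3, 1, 2): 9 + 6 + (-9) = 6
σ = (3, 2, 1): 9 + (-5) + 4 = 8
Optimal value attained by: σ = (1, 2, 3).
Answer: det⊕(M) = -8; verdict: SINGULAR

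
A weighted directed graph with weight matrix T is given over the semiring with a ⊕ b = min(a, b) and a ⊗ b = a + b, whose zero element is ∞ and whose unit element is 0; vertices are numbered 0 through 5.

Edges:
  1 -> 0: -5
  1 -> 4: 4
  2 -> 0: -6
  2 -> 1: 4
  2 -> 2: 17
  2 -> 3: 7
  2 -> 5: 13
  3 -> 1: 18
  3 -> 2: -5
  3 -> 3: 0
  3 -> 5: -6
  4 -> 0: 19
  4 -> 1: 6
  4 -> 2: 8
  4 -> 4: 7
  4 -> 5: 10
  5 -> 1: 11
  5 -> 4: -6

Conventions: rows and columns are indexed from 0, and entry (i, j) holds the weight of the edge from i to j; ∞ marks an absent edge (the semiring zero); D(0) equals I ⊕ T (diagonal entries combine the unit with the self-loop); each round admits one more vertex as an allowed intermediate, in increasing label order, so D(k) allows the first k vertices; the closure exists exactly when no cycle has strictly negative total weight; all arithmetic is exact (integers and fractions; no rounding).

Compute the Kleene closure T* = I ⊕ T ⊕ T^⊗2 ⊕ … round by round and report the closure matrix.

D(0):
  [0, ∞, ∞, ∞, ∞, ∞]
  [-5, 0, ∞, ∞, 4, ∞]
  [-6, 4, 0, 7, ∞, 13]
  [∞, 18, -5, 0, ∞, -6]
  [19, 6, 8, ∞, 0, 10]
  [∞, 11, ∞, ∞, -6, 0]
D(1):
  [0, ∞, ∞, ∞, ∞, ∞]
  [-5, 0, ∞, ∞, 4, ∞]
  [-6, 4, 0, 7, ∞, 13]
  [∞, 18, -5, 0, ∞, -6]
  [19, 6, 8, ∞, 0, 10]
  [∞, 11, ∞, ∞, -6, 0]
D(2):
  [0, ∞, ∞, ∞, ∞, ∞]
  [-5, 0, ∞, ∞, 4, ∞]
  [-6, 4, 0, 7, 8, 13]
  [13, 18, -5, 0, 22, -6]
  [1, 6, 8, ∞, 0, 10]
  [6, 11, ∞, ∞, -6, 0]
D(3):
  [0, ∞, ∞, ∞, ∞, ∞]
  [-5, 0, ∞, ∞, 4, ∞]
  [-6, 4, 0, 7, 8, 13]
  [-11, -1, -5, 0, 3, -6]
  [1, 6, 8, 15, 0, 10]
  [6, 11, ∞, ∞, -6, 0]
D(4):
  [0, ∞, ∞, ∞, ∞, ∞]
  [-5, 0, ∞, ∞, 4, ∞]
  [-6, 4, 0, 7, 8, 1]
  [-11, -1, -5, 0, 3, -6]
  [1, 6, 8, 15, 0, 9]
  [6, 11, ∞, ∞, -6, 0]
D(5):
  [0, ∞, ∞, ∞, ∞, ∞]
  [-5, 0, 12, 19, 4, 13]
  [-6, 4, 0, 7, 8, 1]
  [-11, -1, -5, 0, 3, -6]
  [1, 6, 8, 15, 0, 9]
  [-5, 0, 2, 9, -6, 0]
D(6):
  [0, ∞, ∞, ∞, ∞, ∞]
  [-5, 0, 12, 19, 4, 13]
  [-6, 1, 0, 7, -5, 1]
  [-11, -6, -5, 0, -12, -6]
  [1, 6, 8, 15, 0, 9]
  [-5, 0, 2, 9, -6, 0]
Answer: T* = [[0, ∞, ∞, ∞, ∞, ∞], [-5, 0, 12, 19, 4, 13], [-6, 1, 0, 7, -5, 1], [-11, -6, -5, 0, -12, -6], [1, 6, 8, 15, 0, 9], [-5, 0, 2, 9, -6, 0]]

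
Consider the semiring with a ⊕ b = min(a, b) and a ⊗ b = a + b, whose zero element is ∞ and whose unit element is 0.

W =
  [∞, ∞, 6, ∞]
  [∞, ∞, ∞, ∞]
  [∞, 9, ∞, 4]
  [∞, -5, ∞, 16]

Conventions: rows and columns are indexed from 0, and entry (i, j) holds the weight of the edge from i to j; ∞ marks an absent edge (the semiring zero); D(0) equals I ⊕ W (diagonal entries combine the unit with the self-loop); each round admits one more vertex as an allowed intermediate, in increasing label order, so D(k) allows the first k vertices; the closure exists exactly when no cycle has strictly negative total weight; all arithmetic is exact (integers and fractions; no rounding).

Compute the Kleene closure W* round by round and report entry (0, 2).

D(0):
  [0, ∞, 6, ∞]
  [∞, 0, ∞, ∞]
  [∞, 9, 0, 4]
  [∞, -5, ∞, 0]
D(1):
  [0, ∞, 6, ∞]
  [∞, 0, ∞, ∞]
  [∞, 9, 0, 4]
  [∞, -5, ∞, 0]
D(2):
  [0, ∞, 6, ∞]
  [∞, 0, ∞, ∞]
  [∞, 9, 0, 4]
  [∞, -5, ∞, 0]
D(3):
  [0, 15, 6, 10]
  [∞, 0, ∞, ∞]
  [∞, 9, 0, 4]
  [∞, -5, ∞, 0]
D(4):
  [0, 5, 6, 10]
  [∞, 0, ∞, ∞]
  [∞, -1, 0, 4]
  [∞, -5, ∞, 0]
Answer: W*[0][2] = 6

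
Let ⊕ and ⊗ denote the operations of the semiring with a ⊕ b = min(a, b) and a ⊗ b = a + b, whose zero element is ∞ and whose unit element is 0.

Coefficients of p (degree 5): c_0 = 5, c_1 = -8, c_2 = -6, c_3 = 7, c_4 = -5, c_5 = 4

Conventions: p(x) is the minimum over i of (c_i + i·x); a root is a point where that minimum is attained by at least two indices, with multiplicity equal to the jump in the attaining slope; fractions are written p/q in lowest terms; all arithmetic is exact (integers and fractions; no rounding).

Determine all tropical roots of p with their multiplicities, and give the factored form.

hull edge (i=0, c=5) to (i=1, c=-8): slope -13, span 1
hull edge (i=1, c=-8) to (i=4, c=-5): slope 1, span 3
hull edge (i=4, c=-5) to (i=5, c=4): slope 9, span 1
Factored form: p(x) = 4 ⊗ (x ⊕ (-9)) ⊗ (x ⊕ (-1)) ⊗ (x ⊕ (-1)) ⊗ (x ⊕ (-1)) ⊗ (x ⊕ 13)
Answer: roots = -9 (mult 1), -1 (mult 3), 13 (mult 1)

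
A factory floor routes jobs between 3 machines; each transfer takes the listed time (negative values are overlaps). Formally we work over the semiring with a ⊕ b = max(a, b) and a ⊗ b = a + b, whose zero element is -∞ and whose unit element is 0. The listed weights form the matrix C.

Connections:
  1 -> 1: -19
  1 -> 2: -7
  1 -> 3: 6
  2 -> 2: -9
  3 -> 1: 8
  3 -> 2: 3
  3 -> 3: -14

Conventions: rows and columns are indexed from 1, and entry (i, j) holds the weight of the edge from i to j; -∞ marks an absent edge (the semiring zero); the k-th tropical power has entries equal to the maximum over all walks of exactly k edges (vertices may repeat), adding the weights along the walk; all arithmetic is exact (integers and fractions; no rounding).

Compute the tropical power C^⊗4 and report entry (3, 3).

C^⊗2:
  [14, 9, -8]
  [-∞, -18, -∞]
  [-6, 1, 14]
C^⊗3:
  [0, 7, 20]
  [-∞, -27, -∞]
  [22, 17, 0]
C^⊗4:
  [28, 23, 6]
  [-∞, -36, -∞]
  [8, 15, 28]
Key observation: the optimum is the walk 3->1->3->1->3, with weight 8 + 6 + 8 + 6 = 28.
Optimal value attained by: walk 3->1->3->1->3.
Answer: (C^⊗4)[3][3] = 28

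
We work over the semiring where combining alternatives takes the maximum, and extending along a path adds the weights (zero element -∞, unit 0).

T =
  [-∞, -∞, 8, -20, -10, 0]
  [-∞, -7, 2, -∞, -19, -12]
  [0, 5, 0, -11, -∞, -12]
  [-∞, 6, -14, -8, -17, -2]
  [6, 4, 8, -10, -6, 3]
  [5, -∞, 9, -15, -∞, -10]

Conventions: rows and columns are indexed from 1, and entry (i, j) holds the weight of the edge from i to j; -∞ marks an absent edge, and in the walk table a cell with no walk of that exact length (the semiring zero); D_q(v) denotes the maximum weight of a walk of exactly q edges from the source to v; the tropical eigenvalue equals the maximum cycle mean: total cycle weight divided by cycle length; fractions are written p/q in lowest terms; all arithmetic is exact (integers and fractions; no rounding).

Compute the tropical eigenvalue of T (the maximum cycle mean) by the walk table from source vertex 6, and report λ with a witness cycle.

q=0: [-∞, -∞, -∞, -∞, -∞, 0]
q=1: [5, -∞, 9, -15, -∞, -10]
q=2: [9, 14, 13, -2, -5, 5]
q=3: [13, 18, 17, 2, -1, 9]
q=4: [17, 22, 21, 6, 3, 13]
q=5: [21, 26, 25, 10, 7, 17]
q=6: [25, 30, 29, 14, 11, 21]
Optimal cycle mean attained by: cycle 1->3->1, total 8 + 0, length 2.
Answer: λ = 4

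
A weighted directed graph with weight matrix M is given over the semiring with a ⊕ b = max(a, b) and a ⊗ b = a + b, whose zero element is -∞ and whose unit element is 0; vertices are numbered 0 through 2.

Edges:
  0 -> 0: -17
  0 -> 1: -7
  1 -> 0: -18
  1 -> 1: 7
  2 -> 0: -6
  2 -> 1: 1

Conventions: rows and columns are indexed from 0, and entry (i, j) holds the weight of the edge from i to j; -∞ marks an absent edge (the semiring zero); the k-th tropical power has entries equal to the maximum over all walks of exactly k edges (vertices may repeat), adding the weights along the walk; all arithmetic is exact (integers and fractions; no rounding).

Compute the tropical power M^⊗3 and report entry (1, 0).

M^⊗2:
  [-25, 0, -∞]
  [-11, 14, -∞]
  [-17, 8, -∞]
M^⊗3:
  [-18, 7, -∞]
  [-4, 21, -∞]
  [-10, 15, -∞]
Key observation: the optimum is the walk 1->1->1->0, with weight 7 + 7 + (-18) = -4.
Optimal value attained by: walk 1->1->1->0.
Answer: (M^⊗3)[1][0] = -4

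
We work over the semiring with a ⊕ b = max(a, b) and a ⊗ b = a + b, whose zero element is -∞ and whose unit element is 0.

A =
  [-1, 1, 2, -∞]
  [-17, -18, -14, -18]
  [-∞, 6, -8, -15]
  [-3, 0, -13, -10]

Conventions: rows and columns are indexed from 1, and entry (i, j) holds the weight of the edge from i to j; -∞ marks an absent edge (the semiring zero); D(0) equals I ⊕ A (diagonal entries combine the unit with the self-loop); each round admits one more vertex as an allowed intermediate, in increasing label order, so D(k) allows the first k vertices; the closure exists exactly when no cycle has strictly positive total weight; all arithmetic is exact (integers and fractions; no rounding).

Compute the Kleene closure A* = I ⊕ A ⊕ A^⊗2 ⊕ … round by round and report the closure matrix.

D(0):
  [0, 1, 2, -∞]
  [-17, 0, -14, -18]
  [-∞, 6, 0, -15]
  [-3, 0, -13, 0]
D(1):
  [0, 1, 2, -∞]
  [-17, 0, -14, -18]
  [-∞, 6, 0, -15]
  [-3, 0, -1, 0]
D(2):
  [0, 1, 2, -17]
  [-17, 0, -14, -18]
  [-11, 6, 0, -12]
  [-3, 0, -1, 0]
D(3):
  [0, 8, 2, -10]
  [-17, 0, -14, -18]
  [-11, 6, 0, -12]
  [-3, 5, -1, 0]
D(4):
  [0, 8, 2, -10]
  [-17, 0, -14, -18]
  [-11, 6, 0, -12]
  [-3, 5, -1, 0]
Answer: A* = [[0, 8, 2, -10], [-17, 0, -14, -18], [-11, 6, 0, -12], [-3, 5, -1, 0]]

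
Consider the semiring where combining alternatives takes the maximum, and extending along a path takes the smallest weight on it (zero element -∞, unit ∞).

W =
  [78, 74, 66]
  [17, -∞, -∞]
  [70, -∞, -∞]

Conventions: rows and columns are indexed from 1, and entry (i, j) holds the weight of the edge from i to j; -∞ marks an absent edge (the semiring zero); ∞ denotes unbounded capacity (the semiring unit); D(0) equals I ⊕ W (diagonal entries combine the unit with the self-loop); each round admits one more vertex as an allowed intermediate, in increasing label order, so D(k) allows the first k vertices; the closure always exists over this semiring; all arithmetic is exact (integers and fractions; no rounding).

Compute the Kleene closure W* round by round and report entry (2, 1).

D(0):
  [∞, 74, 66]
  [17, ∞, -∞]
  [70, -∞, ∞]
D(1):
  [∞, 74, 66]
  [17, ∞, 17]
  [70, 70, ∞]
D(2):
  [∞, 74, 66]
  [17, ∞, 17]
  [70, 70, ∞]
D(3):
  [∞, 74, 66]
  [17, ∞, 17]
  [70, 70, ∞]
Answer: W*[2][1] = 17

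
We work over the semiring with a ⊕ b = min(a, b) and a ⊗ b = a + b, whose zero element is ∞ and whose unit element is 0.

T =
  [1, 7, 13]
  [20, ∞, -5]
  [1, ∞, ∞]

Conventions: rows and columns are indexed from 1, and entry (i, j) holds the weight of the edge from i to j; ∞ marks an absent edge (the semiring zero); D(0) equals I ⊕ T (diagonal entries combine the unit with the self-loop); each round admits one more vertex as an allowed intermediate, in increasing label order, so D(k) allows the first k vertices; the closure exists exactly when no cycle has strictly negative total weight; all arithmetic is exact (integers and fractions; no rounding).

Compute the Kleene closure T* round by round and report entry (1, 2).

D(0):
  [0, 7, 13]
  [20, 0, -5]
  [1, ∞, 0]
D(1):
  [0, 7, 13]
  [20, 0, -5]
  [1, 8, 0]
D(2):
  [0, 7, 2]
  [20, 0, -5]
  [1, 8, 0]
D(3):
  [0, 7, 2]
  [-4, 0, -5]
  [1, 8, 0]
Answer: T*[1][2] = 7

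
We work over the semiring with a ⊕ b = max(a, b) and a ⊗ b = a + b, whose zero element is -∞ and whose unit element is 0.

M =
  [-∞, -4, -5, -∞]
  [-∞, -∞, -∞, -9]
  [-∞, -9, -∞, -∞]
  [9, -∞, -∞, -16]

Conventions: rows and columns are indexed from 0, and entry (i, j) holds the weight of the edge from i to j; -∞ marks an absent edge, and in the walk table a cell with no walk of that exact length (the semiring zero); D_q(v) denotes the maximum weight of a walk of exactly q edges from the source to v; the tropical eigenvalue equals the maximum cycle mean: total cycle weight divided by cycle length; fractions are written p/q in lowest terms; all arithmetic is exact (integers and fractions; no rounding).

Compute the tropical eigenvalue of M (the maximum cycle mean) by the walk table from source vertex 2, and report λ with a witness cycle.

q=0: [-∞, -∞, 0, -∞]
q=1: [-∞, -9, -∞, -∞]
q=2: [-∞, -∞, -∞, -18]
q=3: [-9, -∞, -∞, -34]
q=4: [-25, -13, -14, -50]
Optimal cycle mean attained by: cycle 0->1->3->0, total (-4) + (-9) + 9, length 3.
Answer: λ = -4/3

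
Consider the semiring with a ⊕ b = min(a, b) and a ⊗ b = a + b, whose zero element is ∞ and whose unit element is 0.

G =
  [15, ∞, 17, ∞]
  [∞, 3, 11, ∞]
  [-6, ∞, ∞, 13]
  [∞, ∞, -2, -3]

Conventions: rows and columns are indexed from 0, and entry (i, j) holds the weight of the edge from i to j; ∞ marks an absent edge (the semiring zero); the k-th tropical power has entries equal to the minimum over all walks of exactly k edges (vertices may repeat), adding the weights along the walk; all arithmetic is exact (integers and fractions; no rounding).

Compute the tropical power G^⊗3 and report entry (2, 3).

G^⊗2:
  [11, ∞, 32, 30]
  [5, 6, 14, 24]
  [9, ∞, 11, 10]
  [-8, ∞, -5, -6]
G^⊗3:
  [26, ∞, 28, 27]
  [8, 9, 17, 21]
  [5, ∞, 8, 7]
  [-11, ∞, -8, -9]
Key observation: the optimum is the walk 2->3->3->3, with weight 13 + (-3) + (-3) = 7.
Optimal value attained by: walk 2->3->3->3.
Answer: (G^⊗3)[2][3] = 7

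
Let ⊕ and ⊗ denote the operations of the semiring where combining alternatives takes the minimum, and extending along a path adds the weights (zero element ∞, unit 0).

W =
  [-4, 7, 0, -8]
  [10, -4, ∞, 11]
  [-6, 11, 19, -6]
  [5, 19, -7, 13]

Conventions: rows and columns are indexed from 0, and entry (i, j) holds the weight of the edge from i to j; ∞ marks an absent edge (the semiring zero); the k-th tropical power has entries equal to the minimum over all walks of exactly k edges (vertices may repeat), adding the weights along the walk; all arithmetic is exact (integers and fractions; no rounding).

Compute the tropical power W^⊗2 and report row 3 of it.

W^⊗2:
  [-8, 3, -15, -12]
  [6, -8, 4, 2]
  [-10, 1, -13, -14]
  [-13, 4, 5, -13]
Answer: row 3 of W^⊗2 = [-13, 4, 5, -13]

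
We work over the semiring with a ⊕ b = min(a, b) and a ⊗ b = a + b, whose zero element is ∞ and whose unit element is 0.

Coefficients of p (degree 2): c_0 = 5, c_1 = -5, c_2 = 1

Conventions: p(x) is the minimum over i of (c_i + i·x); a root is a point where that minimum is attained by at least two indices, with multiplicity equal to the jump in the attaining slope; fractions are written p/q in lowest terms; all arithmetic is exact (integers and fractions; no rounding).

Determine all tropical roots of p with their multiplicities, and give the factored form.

hull edge (i=0, c=5) to (i=1, c=-5): slope -10, span 1
hull edge (i=1, c=-5) to (i=2, c=1): slope 6, span 1
Factored form: p(x) = 1 ⊗ (x ⊕ (-6)) ⊗ (x ⊕ 10)
Answer: roots = -6 (mult 1), 10 (mult 1)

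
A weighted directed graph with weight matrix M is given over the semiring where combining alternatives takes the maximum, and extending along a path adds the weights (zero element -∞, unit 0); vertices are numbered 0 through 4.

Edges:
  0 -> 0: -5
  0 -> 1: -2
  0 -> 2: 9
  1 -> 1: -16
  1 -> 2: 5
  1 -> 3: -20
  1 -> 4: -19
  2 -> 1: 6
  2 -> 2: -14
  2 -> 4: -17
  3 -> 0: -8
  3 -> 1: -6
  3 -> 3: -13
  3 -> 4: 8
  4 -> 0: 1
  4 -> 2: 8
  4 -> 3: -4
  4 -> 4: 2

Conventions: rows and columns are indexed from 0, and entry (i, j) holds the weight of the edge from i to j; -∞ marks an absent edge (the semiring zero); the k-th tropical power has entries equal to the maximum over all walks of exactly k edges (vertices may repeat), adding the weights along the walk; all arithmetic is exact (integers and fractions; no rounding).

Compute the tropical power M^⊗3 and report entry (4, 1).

M^⊗2:
  [-10, 15, 4, -22, -8]
  [-18, 11, -9, -23, -12]
  [-16, -8, 11, -14, -13]
  [9, -10, 16, 4, 10]
  [3, 14, 10, -2, 4]
M^⊗3:
  [-7, 10, 20, -5, -4]
  [-11, -3, 16, -9, -8]
  [-12, 17, -3, -17, -6]
  [11, 22, 18, 6, 12]
  [5, 16, 19, 0, 6]
Key observation: the optimum is the walk 4->0->2->1, with weight 1 + 9 + 6 = 16.
Optimal value attained by: walk 4->0->2->1.
Answer: (M^⊗3)[4][1] = 16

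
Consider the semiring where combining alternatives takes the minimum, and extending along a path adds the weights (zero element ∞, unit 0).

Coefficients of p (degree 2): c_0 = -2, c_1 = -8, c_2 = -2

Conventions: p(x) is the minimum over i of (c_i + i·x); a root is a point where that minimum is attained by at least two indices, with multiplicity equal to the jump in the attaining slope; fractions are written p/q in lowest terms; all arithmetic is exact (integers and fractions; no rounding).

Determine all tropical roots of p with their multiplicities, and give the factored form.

hull edge (i=0, c=-2) to (i=1, c=-8): slope -6, span 1
hull edge (i=1, c=-8) to (i=2, c=-2): slope 6, span 1
Factored form: p(x) = -2 ⊗ (x ⊕ (-6)) ⊗ (x ⊕ 6)
Answer: roots = -6 (mult 1), 6 (mult 1)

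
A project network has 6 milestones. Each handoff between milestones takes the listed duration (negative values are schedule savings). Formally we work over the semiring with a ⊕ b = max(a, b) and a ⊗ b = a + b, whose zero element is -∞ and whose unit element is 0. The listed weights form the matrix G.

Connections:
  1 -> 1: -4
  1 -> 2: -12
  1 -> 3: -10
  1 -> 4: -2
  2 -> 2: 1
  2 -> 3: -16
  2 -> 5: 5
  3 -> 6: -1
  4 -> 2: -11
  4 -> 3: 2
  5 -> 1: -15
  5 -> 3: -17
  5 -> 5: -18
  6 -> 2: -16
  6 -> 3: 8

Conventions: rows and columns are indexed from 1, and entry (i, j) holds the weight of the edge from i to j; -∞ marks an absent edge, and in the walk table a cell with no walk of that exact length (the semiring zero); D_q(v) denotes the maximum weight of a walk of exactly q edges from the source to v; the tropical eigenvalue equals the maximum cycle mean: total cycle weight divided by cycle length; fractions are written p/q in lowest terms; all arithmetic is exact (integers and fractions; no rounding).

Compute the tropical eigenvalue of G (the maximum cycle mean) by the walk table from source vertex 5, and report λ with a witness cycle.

q=0: [-∞, -∞, -∞, -∞, 0, -∞]
q=1: [-15, -∞, -17, -∞, -18, -∞]
q=2: [-19, -27, -25, -17, -36, -18]
q=3: [-23, -26, -10, -21, -22, -26]
q=4: [-27, -25, -18, -25, -21, -11]
q=5: [-31, -24, -3, -29, -20, -19]
q=6: [-35, -23, -11, -33, -19, -4]
Optimal cycle mean attained by: cycle 3->6->3, total (-1) + 8, length 2.
Answer: λ = 7/2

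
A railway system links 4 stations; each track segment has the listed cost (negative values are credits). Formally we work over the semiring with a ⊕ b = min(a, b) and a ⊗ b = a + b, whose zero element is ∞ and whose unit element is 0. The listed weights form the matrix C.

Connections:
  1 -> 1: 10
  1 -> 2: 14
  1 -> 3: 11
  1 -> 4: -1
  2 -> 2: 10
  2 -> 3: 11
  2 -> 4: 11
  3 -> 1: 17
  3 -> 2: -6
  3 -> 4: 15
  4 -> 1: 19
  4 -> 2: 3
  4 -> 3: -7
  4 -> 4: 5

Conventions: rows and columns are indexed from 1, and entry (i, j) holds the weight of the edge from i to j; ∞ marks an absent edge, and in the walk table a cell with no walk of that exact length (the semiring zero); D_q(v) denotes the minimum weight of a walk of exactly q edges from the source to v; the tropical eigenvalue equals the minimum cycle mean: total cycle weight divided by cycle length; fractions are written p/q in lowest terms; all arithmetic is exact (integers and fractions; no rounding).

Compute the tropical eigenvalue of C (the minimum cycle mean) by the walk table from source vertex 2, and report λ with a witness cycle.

q=0: [∞, 0, ∞, ∞]
q=1: [∞, 10, 11, 11]
q=2: [28, 5, 4, 16]
q=3: [21, -2, 9, 16]
q=4: [26, 3, 9, 9]
Optimal cycle mean attained by: cycle 2->4->3->2, total 11 + (-7) + (-6), length 3.
Answer: λ = -2/3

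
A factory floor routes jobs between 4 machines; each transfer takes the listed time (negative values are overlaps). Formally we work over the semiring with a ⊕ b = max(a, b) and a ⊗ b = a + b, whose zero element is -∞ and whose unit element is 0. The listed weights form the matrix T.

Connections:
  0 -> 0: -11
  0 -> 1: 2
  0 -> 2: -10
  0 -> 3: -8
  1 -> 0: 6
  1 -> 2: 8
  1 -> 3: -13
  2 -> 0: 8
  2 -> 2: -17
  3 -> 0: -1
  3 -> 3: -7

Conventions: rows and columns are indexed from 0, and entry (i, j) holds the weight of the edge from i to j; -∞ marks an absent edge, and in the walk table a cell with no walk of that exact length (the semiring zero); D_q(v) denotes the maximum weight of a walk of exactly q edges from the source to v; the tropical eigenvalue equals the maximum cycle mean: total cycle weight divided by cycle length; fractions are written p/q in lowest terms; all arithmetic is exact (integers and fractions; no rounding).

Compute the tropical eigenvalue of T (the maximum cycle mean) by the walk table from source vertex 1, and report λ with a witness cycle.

q=0: [-∞, 0, -∞, -∞]
q=1: [6, -∞, 8, -13]
q=2: [16, 8, -4, -2]
q=3: [14, 18, 16, 8]
q=4: [24, 16, 26, 6]
Optimal cycle mean attained by: cycle 0->1->2->0, total 2 + 8 + 8, length 3.
Answer: λ = 6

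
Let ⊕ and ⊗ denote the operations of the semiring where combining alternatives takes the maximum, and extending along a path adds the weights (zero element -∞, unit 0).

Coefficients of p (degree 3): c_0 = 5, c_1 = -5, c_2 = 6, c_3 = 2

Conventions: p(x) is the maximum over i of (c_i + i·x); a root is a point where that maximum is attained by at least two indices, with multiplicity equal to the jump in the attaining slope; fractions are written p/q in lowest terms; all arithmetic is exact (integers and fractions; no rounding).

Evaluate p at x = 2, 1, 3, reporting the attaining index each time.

p(2) = max(5+0·2=5, -5+1·2=-3, 6+2·2=10, 2+3·2=8) = 10 (attained by i=2)
p(1) = max(5+0·1=5, -5+1·1=-4, 6+2·1=8, 2+3·1=5) = 8 (attained by i=2)
p(3) = max(5+0·3=5, -5+1·3=-2, 6+2·3=12, 2+3·3=11) = 12 (attained by i=2)
Answer: p(2) = 10; p(1) = 8; p(3) = 12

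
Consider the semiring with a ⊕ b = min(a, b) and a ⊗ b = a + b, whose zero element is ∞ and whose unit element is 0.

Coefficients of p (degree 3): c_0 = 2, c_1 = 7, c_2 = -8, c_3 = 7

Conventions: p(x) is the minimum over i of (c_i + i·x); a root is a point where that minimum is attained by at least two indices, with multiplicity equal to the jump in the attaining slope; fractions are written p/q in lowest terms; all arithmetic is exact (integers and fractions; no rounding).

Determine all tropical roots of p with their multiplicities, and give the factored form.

hull edge (i=0, c=2) to (i=2, c=-8): slope -5, span 2
hull edge (i=2, c=-8) to (i=3, c=7): slope 15, span 1
Factored form: p(x) = 7 ⊗ (x ⊕ (-15)) ⊗ (x ⊕ 5) ⊗ (x ⊕ 5)
Answer: roots = -15 (mult 1), 5 (mult 2)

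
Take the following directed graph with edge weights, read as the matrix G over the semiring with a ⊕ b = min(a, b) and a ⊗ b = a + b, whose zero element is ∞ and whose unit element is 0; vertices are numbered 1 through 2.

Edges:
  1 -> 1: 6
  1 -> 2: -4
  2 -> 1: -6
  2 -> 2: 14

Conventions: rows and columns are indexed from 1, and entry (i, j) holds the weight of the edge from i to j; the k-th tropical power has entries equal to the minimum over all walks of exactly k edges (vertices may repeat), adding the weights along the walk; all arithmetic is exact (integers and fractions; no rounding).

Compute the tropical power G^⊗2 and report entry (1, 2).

G^⊗2:
  [-10, 2]
  [0, -10]
Key observation: the optimum is the walk 1->1->2, with weight 6 + (-4) = 2.
Optimal value attained by: walk 1->1->2.
Answer: (G^⊗2)[1][2] = 2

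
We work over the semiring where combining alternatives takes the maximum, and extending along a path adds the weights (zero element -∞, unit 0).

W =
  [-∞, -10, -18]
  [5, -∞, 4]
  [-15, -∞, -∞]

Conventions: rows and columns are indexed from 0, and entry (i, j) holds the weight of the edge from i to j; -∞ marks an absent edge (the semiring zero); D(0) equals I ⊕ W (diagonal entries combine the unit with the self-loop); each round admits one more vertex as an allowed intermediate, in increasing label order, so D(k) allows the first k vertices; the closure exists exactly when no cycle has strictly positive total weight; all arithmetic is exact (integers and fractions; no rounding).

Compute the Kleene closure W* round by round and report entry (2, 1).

D(0):
  [0, -10, -18]
  [5, 0, 4]
  [-15, -∞, 0]
D(1):
  [0, -10, -18]
  [5, 0, 4]
  [-15, -25, 0]
D(2):
  [0, -10, -6]
  [5, 0, 4]
  [-15, -25, 0]
D(3):
  [0, -10, -6]
  [5, 0, 4]
  [-15, -25, 0]
Answer: W*[2][1] = -25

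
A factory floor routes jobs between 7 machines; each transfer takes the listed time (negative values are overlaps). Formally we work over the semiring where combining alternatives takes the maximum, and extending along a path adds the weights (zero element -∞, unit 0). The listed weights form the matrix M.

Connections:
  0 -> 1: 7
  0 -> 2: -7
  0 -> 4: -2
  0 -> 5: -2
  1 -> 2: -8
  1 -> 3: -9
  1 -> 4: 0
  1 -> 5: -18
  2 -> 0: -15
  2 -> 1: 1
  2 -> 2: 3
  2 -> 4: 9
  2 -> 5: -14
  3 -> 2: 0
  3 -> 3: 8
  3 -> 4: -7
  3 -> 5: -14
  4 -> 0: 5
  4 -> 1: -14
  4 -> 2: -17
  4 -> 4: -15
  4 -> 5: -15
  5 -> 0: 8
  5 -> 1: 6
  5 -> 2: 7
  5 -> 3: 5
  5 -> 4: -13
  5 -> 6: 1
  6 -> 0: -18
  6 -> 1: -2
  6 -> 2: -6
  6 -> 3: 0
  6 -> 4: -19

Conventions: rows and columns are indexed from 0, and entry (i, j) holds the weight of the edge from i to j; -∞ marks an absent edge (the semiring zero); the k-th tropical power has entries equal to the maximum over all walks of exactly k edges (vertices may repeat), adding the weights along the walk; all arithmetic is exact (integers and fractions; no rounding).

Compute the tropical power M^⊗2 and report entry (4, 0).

M^⊗2:
  [6, 4, 5, 3, 7, -11, -1]
  [5, -7, -5, -1, 1, -15, -17]
  [14, 4, 6, -8, 12, -6, -13]
  [-2, 1, 8, 16, 9, -6, -13]
  [-7, 12, -2, -10, 3, 3, -14]
  [-8, 15, 10, 13, 16, 6, -∞]
  [-14, -5, 0, 8, 3, -14, -∞]
Key observation: the optimum is the walk 4->5->0, with weight (-15) + 8 = -7.
Optimal value attained by: walk 4->5->0.
Answer: (M^⊗2)[4][0] = -7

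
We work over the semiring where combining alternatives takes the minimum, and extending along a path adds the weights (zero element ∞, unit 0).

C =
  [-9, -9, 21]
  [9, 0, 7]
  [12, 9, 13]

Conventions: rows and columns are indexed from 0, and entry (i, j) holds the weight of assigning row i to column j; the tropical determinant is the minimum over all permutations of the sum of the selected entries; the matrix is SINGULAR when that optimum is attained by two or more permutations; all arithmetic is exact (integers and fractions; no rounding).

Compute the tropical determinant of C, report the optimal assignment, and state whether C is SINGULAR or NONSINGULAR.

σ = (0, 1, 2): (-9) + 0 + 13 = 4
σ = (0, 2, 1): (-9) + 7 + 9 = 7
σ = (1, 0, 2): (-9) + 9 + 13 = 13
σ = (1, 2, 0): (-9) + 7 + 12 = 10
σ = (2, 0, 1): 21 + 9 + 9 = 39
σ = (2, 1, 0): 21 + 0 + 12 = 33
Optimal value attained by: σ = (0, 1, 2).
Answer: det⊕(C) = 4; verdict: NONSINGULAR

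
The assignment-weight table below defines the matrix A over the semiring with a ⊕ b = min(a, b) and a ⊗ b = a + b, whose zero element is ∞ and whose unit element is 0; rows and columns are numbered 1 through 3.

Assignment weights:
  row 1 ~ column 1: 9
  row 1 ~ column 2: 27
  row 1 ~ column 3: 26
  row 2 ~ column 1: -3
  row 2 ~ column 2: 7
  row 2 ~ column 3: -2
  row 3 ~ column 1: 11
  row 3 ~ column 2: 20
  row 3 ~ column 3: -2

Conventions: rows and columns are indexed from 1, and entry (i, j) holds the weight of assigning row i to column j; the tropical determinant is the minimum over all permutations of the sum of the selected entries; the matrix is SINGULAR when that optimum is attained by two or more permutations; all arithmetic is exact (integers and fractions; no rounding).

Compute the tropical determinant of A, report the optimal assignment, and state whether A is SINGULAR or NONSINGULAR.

σ = (1, 2, 3): 9 + 7 + (-2) = 14
σ = (1, 3, 2): 9 + (-2) + 20 = 27
σ = (2, 1, 3): 27 + (-3) + (-2) = 22
σ = (2, 3, 1): 27 + (-2) + 11 = 36
σ = (3, 1, 2): 26 + (-3) + 20 = 43
σ = (3, 2, 1): 26 + 7 + 11 = 44
Optimal value attained by: σ = (1, 2, 3).
Answer: det⊕(A) = 14; verdict: NONSINGULAR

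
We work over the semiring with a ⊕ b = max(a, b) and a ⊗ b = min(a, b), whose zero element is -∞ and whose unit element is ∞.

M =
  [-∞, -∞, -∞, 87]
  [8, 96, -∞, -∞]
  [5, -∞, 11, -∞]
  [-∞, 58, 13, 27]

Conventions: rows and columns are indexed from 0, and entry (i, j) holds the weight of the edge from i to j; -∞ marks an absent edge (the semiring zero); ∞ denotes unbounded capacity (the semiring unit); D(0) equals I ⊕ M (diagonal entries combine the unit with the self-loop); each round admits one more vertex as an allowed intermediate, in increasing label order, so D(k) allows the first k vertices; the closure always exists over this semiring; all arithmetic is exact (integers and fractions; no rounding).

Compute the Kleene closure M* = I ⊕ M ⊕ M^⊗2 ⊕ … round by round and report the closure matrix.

D(0):
  [∞, -∞, -∞, 87]
  [8, ∞, -∞, -∞]
  [5, -∞, ∞, -∞]
  [-∞, 58, 13, ∞]
D(1):
  [∞, -∞, -∞, 87]
  [8, ∞, -∞, 8]
  [5, -∞, ∞, 5]
  [-∞, 58, 13, ∞]
D(2):
  [∞, -∞, -∞, 87]
  [8, ∞, -∞, 8]
  [5, -∞, ∞, 5]
  [8, 58, 13, ∞]
D(3):
  [∞, -∞, -∞, 87]
  [8, ∞, -∞, 8]
  [5, -∞, ∞, 5]
  [8, 58, 13, ∞]
D(4):
  [∞, 58, 13, 87]
  [8, ∞, 8, 8]
  [5, 5, ∞, 5]
  [8, 58, 13, ∞]
Answer: M* = [[∞, 58, 13, 87], [8, ∞, 8, 8], [5, 5, ∞, 5], [8, 58, 13, ∞]]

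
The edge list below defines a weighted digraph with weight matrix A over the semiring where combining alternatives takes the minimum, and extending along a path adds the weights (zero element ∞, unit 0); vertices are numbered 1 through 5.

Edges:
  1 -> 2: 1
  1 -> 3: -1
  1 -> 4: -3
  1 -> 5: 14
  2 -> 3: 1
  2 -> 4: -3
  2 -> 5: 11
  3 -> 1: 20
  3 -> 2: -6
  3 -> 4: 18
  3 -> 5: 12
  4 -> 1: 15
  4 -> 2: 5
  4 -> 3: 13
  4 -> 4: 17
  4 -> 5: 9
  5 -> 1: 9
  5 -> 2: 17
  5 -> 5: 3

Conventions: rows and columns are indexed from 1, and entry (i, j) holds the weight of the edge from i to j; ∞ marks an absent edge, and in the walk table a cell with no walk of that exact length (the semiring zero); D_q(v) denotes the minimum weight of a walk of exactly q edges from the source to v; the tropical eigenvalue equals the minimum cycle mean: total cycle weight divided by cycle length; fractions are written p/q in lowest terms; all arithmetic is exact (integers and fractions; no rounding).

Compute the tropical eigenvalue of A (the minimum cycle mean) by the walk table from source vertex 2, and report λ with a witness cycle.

q=0: [∞, 0, ∞, ∞, ∞]
q=1: [∞, ∞, 1, -3, 11]
q=2: [12, -5, 10, 14, 6]
q=3: [15, 4, -4, -8, 6]
q=4: [7, -10, 5, 1, 1]
q=5: [10, -1, -9, -13, 1]
Optimal cycle mean attained by: cycle 2->3->2, total 1 + (-6), length 2.
Answer: λ = -5/2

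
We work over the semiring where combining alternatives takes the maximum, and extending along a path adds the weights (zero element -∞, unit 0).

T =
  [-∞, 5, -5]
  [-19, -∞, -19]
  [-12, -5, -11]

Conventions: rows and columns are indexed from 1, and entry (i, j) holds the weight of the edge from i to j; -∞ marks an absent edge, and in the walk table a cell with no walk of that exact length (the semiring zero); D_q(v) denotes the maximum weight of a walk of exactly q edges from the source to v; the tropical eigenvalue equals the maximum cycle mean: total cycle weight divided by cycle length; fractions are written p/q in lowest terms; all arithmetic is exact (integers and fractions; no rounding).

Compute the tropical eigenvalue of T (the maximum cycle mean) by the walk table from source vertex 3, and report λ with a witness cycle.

q=0: [-∞, -∞, 0]
q=1: [-12, -5, -11]
q=2: [-23, -7, -17]
q=3: [-26, -18, -26]
Optimal cycle mean attained by: cycle 1->2->1, total 5 + (-19), length 2.
Answer: λ = -7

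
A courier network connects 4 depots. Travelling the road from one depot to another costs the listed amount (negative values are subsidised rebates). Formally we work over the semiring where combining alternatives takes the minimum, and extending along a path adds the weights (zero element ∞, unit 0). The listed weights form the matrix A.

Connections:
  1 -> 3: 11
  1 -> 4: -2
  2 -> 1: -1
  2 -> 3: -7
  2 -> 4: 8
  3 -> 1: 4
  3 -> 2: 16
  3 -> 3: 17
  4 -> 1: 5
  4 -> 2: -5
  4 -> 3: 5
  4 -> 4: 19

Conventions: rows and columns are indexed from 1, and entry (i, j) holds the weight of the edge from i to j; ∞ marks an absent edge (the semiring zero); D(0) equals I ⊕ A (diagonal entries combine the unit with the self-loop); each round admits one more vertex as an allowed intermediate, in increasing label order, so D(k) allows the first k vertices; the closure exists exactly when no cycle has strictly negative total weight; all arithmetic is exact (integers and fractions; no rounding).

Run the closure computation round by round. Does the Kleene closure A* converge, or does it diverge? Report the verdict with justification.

D(0):
  [0, ∞, 11, -2]
  [-1, 0, -7, 8]
  [4, 16, 0, ∞]
  [5, -5, 5, 0]
D(1):
  [0, ∞, 11, -2]
  [-1, 0, -7, -3]
  [4, 16, 0, 2]
  [5, -5, 5, 0]
Detection: at round 2, diagonal entry (4, 4) turns strictly negative.
Key observation: the cycle 4->2->1->4 has total weight (-5) + (-1) + (-2), which is strictly negative.
Answer: DIVERGES — negative cycle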